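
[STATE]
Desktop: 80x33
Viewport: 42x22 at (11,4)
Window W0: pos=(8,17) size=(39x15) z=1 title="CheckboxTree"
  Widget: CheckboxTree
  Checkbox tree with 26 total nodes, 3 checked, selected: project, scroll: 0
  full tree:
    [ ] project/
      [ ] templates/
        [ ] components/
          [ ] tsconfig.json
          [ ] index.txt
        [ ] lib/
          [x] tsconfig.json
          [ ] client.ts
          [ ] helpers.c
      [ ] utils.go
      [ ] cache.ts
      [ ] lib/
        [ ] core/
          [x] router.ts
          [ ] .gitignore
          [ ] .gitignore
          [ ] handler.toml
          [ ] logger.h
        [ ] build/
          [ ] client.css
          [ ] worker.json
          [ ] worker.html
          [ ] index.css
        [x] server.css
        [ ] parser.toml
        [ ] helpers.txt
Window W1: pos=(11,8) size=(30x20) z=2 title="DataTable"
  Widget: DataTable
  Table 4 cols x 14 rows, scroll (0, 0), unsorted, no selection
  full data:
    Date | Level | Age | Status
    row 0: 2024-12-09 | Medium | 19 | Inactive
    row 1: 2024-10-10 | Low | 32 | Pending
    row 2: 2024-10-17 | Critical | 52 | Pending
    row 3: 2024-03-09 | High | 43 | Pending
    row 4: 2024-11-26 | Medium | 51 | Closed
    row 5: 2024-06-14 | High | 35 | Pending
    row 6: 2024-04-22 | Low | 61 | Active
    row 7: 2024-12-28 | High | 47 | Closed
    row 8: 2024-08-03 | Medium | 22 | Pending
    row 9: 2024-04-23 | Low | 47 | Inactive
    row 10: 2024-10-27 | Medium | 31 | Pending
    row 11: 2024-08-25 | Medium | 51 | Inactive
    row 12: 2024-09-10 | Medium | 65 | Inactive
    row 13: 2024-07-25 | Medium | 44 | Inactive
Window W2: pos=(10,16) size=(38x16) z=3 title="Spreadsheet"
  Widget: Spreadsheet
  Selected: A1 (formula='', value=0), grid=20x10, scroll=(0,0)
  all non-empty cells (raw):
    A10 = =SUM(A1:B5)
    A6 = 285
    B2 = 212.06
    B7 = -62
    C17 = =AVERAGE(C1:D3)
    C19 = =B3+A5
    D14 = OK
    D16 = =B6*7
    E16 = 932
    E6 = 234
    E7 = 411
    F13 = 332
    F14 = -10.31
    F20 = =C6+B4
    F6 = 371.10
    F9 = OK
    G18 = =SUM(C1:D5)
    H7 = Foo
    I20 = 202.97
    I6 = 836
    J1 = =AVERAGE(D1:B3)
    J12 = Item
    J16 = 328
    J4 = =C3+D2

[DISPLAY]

                                          
                                          
                                          
                                          
┏━━━━━━━━━━━━━━━━━━━━━━━━━━━━┓            
┃ DataTable                  ┃            
┠────────────────────────────┨            
┃Date      │Level   │Age│Stat┃            
┃──────────┼────────┼───┼────┃            
┃2024-12-09│Medium  │19 │Inac┃            
┃2024-10-10│Low     │32 │Pend┃            
┃2024-10-17│Critical│52 │Pend┃            
━━━━━━━━━━━━━━━━━━━━━━━━━━━━━━━━━━━━┓     
 Spreadsheet                        ┃     
────────────────────────────────────┨     
A1:                                 ┃     
       A       B       C       D    ┃     
------------------------------------┃     
  1      [0]       0       0       0┃     
  2        0  212.06       0       0┃     
  3        0       0       0       0┃     
  4        0       0       0       0┃     


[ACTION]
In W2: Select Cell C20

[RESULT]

                                          
                                          
                                          
                                          
┏━━━━━━━━━━━━━━━━━━━━━━━━━━━━┓            
┃ DataTable                  ┃            
┠────────────────────────────┨            
┃Date      │Level   │Age│Stat┃            
┃──────────┼────────┼───┼────┃            
┃2024-12-09│Medium  │19 │Inac┃            
┃2024-10-10│Low     │32 │Pend┃            
┃2024-10-17│Critical│52 │Pend┃            
━━━━━━━━━━━━━━━━━━━━━━━━━━━━━━━━━━━━┓     
 Spreadsheet                        ┃     
────────────────────────────────────┨     
C20:                                ┃     
       A       B       C       D    ┃     
------------------------------------┃     
  1        0       0       0       0┃     
  2        0  212.06       0       0┃     
  3        0       0       0       0┃     
  4        0       0       0       0┃     


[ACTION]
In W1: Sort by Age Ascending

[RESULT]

                                          
                                          
                                          
                                          
┏━━━━━━━━━━━━━━━━━━━━━━━━━━━━┓            
┃ DataTable                  ┃            
┠────────────────────────────┨            
┃Date      │Level   │Ag▲│Stat┃            
┃──────────┼────────┼───┼────┃            
┃2024-12-09│Medium  │19 │Inac┃            
┃2024-08-03│Medium  │22 │Pend┃            
┃2024-10-27│Medium  │31 │Pend┃            
━━━━━━━━━━━━━━━━━━━━━━━━━━━━━━━━━━━━┓     
 Spreadsheet                        ┃     
────────────────────────────────────┨     
C20:                                ┃     
       A       B       C       D    ┃     
------------------------------------┃     
  1        0       0       0       0┃     
  2        0  212.06       0       0┃     
  3        0       0       0       0┃     
  4        0       0       0       0┃     


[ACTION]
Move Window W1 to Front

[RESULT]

                                          
                                          
                                          
                                          
┏━━━━━━━━━━━━━━━━━━━━━━━━━━━━┓            
┃ DataTable                  ┃            
┠────────────────────────────┨            
┃Date      │Level   │Ag▲│Stat┃            
┃──────────┼────────┼───┼────┃            
┃2024-12-09│Medium  │19 │Inac┃            
┃2024-08-03│Medium  │22 │Pend┃            
┃2024-10-27│Medium  │31 │Pend┃            
┃2024-10-10│Low     │32 │Pend┃━━━━━━┓     
┃2024-06-14│High    │35 │Pend┃      ┃     
┃2024-03-09│High    │43 │Pend┃──────┨     
┃2024-07-25│Medium  │44 │Inac┃      ┃     
┃2024-12-28│High    │47 │Clos┃ D    ┃     
┃2024-04-23│Low     │47 │Inac┃------┃     
┃2024-11-26│Medium  │51 │Clos┃     0┃     
┃2024-08-25│Medium  │51 │Inac┃     0┃     
┃2024-10-17│Critical│52 │Pend┃     0┃     
┃2024-04-22│Low     │61 │Acti┃     0┃     


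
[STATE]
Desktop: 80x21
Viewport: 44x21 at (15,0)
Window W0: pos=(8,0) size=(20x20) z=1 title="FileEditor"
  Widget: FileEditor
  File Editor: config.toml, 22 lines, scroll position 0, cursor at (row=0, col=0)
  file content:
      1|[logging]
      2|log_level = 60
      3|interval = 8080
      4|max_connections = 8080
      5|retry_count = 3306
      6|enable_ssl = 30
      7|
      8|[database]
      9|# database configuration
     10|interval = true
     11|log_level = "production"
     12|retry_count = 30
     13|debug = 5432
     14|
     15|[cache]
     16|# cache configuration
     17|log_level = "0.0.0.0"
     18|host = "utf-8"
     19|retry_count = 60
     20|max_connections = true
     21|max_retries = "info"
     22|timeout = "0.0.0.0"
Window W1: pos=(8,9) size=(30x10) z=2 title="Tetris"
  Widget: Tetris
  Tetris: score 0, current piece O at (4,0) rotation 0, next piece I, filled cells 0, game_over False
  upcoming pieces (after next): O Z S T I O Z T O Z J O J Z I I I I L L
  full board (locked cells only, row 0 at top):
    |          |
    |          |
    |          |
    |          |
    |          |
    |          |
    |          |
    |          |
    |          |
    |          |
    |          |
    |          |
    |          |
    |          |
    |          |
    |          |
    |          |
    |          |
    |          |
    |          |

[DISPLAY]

━━━━━━━━━━━━┓                               
ditor       ┃                               
────────────┨                               
ng]        ▲┃                               
vel = 60   █┃                               
al = 8080  ░┃                               
nnections =░┃                               
count = 330░┃                               
_ssl = 30  ░┃                               
━━━━━━━━━━━━━━━━━━━━━━┓                     
s                     ┃                     
──────────────────────┨                     
    │Next:            ┃                     
    │████             ┃                     
    │                 ┃                     
    │                 ┃                     
    │                 ┃                     
    │                 ┃                     
━━━━━━━━━━━━━━━━━━━━━━┛                     
━━━━━━━━━━━━┛                               
                                            


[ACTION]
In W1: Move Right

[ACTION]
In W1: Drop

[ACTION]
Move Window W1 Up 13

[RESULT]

━━━━━━━━━━━━━━━━━━━━━━┓                     
s                     ┃                     
──────────────────────┨                     
    │Next:            ┃                     
    │████             ┃                     
    │                 ┃                     
    │                 ┃                     
    │                 ┃                     
    │                 ┃                     
━━━━━━━━━━━━━━━━━━━━━━┛                     
ase]       ░┃                               
base config░┃                               
al = true  ░┃                               
vel = "prod░┃                               
count = 30 ░┃                               
= 5432     ░┃                               
           ░┃                               
]          ░┃                               
e configura▼┃                               
━━━━━━━━━━━━┛                               
                                            


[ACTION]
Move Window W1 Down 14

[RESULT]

━━━━━━━━━━━━┓                               
ditor       ┃                               
────────────┨                               
ng]        ▲┃                               
vel = 60   █┃                               
al = 8080  ░┃                               
nnections =░┃                               
count = 330░┃                               
_ssl = 30  ░┃                               
           ░┃                               
ase]       ░┃                               
━━━━━━━━━━━━━━━━━━━━━━┓                     
s                     ┃                     
──────────────────────┨                     
    │Next:            ┃                     
    │████             ┃                     
    │                 ┃                     
    │                 ┃                     
    │                 ┃                     
    │                 ┃                     
━━━━━━━━━━━━━━━━━━━━━━┛                     


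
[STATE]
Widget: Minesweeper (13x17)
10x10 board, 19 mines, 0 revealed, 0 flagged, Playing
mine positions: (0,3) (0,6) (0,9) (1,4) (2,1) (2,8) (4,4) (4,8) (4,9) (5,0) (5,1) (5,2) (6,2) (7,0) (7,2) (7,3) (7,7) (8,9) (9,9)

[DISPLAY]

■■■■■■■■■■   
■■■■■■■■■■   
■■■■■■■■■■   
■■■■■■■■■■   
■■■■■■■■■■   
■■■■■■■■■■   
■■■■■■■■■■   
■■■■■■■■■■   
■■■■■■■■■■   
■■■■■■■■■■   
             
             
             
             
             
             
             


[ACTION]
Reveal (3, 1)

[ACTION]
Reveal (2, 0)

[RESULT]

■■■■■■■■■■   
■■■■■■■■■■   
1■■■■■■■■■   
■1■■■■■■■■   
■■■■■■■■■■   
■■■■■■■■■■   
■■■■■■■■■■   
■■■■■■■■■■   
■■■■■■■■■■   
■■■■■■■■■■   
             
             
             
             
             
             
             


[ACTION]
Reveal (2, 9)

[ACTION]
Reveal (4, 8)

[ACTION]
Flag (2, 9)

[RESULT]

■■■✹■■✹■■✹   
■■■■✹■■■■■   
1✹■■■■■■✹1   
■1■■■■■■■■   
■■■■✹■■■✹✹   
✹✹✹■■■■■■■   
■■✹■■■■■■■   
✹■✹✹■■■✹■■   
■■■■■■■■■✹   
■■■■■■■■■✹   
             
             
             
             
             
             
             


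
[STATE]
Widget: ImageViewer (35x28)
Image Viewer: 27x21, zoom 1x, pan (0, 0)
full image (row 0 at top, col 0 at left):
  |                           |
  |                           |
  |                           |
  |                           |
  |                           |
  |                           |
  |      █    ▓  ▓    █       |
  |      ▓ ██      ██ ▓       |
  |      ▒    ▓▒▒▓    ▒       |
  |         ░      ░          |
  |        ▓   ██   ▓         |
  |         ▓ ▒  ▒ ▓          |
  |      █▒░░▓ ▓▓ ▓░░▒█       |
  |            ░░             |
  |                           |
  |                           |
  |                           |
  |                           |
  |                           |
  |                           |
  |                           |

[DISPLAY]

                                   
                                   
                                   
                                   
                                   
                                   
      █    ▓  ▓    █               
      ▓ ██      ██ ▓               
      ▒    ▓▒▒▓    ▒               
         ░      ░                  
        ▓   ██   ▓                 
         ▓ ▒  ▒ ▓                  
      █▒░░▓ ▓▓ ▓░░▒█               
            ░░                     
                                   
                                   
                                   
                                   
                                   
                                   
                                   
                                   
                                   
                                   
                                   
                                   
                                   
                                   


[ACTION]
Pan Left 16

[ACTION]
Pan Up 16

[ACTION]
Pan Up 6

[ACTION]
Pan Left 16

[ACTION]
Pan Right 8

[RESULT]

                                   
                                   
                                   
                                   
                                   
                                   
   ▓  ▓    █                       
██      ██ ▓                       
   ▓▒▒▓    ▒                       
 ░      ░                          
▓   ██   ▓                         
 ▓ ▒  ▒ ▓                          
░░▓ ▓▓ ▓░░▒█                       
    ░░                             
                                   
                                   
                                   
                                   
                                   
                                   
                                   
                                   
                                   
                                   
                                   
                                   
                                   
                                   


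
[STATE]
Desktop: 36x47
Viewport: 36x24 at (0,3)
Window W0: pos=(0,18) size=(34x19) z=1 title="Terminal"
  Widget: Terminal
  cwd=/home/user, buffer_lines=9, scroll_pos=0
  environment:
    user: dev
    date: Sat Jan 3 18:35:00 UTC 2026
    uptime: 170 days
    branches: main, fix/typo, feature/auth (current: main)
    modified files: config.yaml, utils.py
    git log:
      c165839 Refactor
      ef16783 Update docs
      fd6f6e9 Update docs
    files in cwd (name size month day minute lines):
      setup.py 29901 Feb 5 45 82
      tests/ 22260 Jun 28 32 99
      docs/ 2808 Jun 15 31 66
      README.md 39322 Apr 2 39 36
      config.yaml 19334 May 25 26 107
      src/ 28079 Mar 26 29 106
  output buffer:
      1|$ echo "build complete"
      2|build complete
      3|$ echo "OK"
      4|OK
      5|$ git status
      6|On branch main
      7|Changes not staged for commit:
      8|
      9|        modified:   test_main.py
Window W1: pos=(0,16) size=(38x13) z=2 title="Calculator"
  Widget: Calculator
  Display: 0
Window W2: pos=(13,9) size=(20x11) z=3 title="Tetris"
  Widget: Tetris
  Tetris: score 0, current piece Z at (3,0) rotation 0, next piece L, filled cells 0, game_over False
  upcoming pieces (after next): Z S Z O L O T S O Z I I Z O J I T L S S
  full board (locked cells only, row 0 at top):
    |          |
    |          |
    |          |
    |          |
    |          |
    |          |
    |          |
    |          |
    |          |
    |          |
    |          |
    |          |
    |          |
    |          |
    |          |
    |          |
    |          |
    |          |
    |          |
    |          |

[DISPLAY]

                                    
                                    
                                    
                                    
                                    
                                    
             ┏━━━━━━━━━━━━━━━━━━┓   
             ┃ Tetris           ┃   
             ┠──────────────────┨   
             ┃                  ┃   
             ┃                  ┃   
             ┃                  ┃   
             ┃                  ┃   
┏━━━━━━━━━━━━┃                  ┃━━━
┃ Calculator ┃                  ┃   
┠────────────┃                  ┃───
┃            ┗━━━━━━━━━━━━━━━━━━┛   
┃┌───┬───┬───┬───┐                  
┃│ 7 │ 8 │ 9 │ ÷ │                  
┃├───┼───┼───┼───┤                  
┃│ 4 │ 5 │ 6 │ × │                  
┃├───┼───┼───┼───┤                  
┃│ 1 │ 2 │ 3 │ - │                  
┃├───┼───┼───┼───┤                  


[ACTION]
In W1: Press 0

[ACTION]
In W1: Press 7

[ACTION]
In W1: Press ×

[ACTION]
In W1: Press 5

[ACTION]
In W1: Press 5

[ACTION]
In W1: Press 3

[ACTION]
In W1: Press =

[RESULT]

                                    
                                    
                                    
                                    
                                    
                                    
             ┏━━━━━━━━━━━━━━━━━━┓   
             ┃ Tetris           ┃   
             ┠──────────────────┨   
             ┃                  ┃   
             ┃                  ┃   
             ┃                  ┃   
             ┃                  ┃   
┏━━━━━━━━━━━━┃                  ┃━━━
┃ Calculator ┃                  ┃   
┠────────────┃                  ┃───
┃            ┗━━━━━━━━━━━━━━━━━━┛387
┃┌───┬───┬───┬───┐                  
┃│ 7 │ 8 │ 9 │ ÷ │                  
┃├───┼───┼───┼───┤                  
┃│ 4 │ 5 │ 6 │ × │                  
┃├───┼───┼───┼───┤                  
┃│ 1 │ 2 │ 3 │ - │                  
┃├───┼───┼───┼───┤                  


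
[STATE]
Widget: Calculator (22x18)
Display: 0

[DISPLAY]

                     0
┌───┬───┬───┬───┐     
│ 7 │ 8 │ 9 │ ÷ │     
├───┼───┼───┼───┤     
│ 4 │ 5 │ 6 │ × │     
├───┼───┼───┼───┤     
│ 1 │ 2 │ 3 │ - │     
├───┼───┼───┼───┤     
│ 0 │ . │ = │ + │     
├───┼───┼───┼───┤     
│ C │ MC│ MR│ M+│     
└───┴───┴───┴───┘     
                      
                      
                      
                      
                      
                      


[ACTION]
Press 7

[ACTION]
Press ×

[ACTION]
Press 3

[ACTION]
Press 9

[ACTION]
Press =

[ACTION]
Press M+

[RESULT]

                   273
┌───┬───┬───┬───┐     
│ 7 │ 8 │ 9 │ ÷ │     
├───┼───┼───┼───┤     
│ 4 │ 5 │ 6 │ × │     
├───┼───┼───┼───┤     
│ 1 │ 2 │ 3 │ - │     
├───┼───┼───┼───┤     
│ 0 │ . │ = │ + │     
├───┼───┼───┼───┤     
│ C │ MC│ MR│ M+│     
└───┴───┴───┴───┘     
                      
                      
                      
                      
                      
                      


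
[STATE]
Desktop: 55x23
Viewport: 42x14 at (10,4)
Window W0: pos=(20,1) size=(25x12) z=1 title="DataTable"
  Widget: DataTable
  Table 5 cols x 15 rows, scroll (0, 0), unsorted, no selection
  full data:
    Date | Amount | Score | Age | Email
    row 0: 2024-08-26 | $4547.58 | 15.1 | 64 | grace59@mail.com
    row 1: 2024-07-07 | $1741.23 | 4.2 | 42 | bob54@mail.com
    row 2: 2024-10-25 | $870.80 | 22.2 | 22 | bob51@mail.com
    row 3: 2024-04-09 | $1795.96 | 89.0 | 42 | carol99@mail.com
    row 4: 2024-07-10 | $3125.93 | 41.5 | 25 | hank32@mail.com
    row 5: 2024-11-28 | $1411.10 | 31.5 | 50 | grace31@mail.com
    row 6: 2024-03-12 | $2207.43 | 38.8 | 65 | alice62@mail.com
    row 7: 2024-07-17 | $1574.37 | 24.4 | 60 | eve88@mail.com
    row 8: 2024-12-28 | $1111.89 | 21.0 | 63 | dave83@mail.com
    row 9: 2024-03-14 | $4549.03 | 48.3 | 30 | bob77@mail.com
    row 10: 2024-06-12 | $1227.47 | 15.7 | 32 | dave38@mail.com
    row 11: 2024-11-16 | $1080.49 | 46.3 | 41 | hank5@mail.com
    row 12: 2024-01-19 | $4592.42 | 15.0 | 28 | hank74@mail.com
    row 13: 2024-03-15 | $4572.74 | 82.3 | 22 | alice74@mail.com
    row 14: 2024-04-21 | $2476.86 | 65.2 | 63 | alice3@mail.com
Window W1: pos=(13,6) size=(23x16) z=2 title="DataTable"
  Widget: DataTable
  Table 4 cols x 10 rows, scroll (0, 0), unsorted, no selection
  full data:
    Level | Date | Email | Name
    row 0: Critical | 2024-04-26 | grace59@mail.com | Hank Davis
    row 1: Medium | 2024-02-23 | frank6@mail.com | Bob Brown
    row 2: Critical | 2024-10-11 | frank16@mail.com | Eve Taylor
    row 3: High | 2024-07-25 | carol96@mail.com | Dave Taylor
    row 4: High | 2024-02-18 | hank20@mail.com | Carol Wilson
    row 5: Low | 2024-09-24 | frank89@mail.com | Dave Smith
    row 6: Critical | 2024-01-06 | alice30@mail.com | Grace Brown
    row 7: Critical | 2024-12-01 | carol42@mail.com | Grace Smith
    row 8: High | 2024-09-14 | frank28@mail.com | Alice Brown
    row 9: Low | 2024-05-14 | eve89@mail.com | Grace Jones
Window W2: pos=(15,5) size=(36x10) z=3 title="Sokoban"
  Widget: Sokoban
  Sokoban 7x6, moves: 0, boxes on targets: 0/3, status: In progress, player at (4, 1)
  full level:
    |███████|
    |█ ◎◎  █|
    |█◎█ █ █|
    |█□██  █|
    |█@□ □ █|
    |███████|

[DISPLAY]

          ┃Date      │Amount  │Sco┃       
     ┏━━━━━━━━━━━━━━━━━━━━━━━━━━━━━━━━━━┓ 
   ┏━┃ Sokoban                          ┃ 
   ┃ ┠──────────────────────────────────┨ 
   ┠─┃███████                           ┃ 
   ┃L┃█ ◎◎  █                           ┃ 
   ┃─┃█◎█ █ █                           ┃ 
   ┃C┃█□██  █                           ┃ 
   ┃M┃█@□ □ █                           ┃ 
   ┃C┃███████                           ┃ 
   ┃H┗━━━━━━━━━━━━━━━━━━━━━━━━━━━━━━━━━━┛ 
   ┃High    │2024-02-18│h┃                
   ┃Low     │2024-09-24│f┃                
   ┃Critical│2024-01-06│a┃                


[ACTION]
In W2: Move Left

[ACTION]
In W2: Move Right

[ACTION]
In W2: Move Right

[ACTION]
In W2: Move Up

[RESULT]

          ┃Date      │Amount  │Sco┃       
     ┏━━━━━━━━━━━━━━━━━━━━━━━━━━━━━━━━━━┓ 
   ┏━┃ Sokoban                          ┃ 
   ┃ ┠──────────────────────────────────┨ 
   ┠─┃███████                           ┃ 
   ┃L┃█ ◎◎  █                           ┃ 
   ┃─┃█◎█ █ █                           ┃ 
   ┃C┃█□██  █                           ┃ 
   ┃M┃█ @□□ █                           ┃ 
   ┃C┃███████                           ┃ 
   ┃H┗━━━━━━━━━━━━━━━━━━━━━━━━━━━━━━━━━━┛ 
   ┃High    │2024-02-18│h┃                
   ┃Low     │2024-09-24│f┃                
   ┃Critical│2024-01-06│a┃                


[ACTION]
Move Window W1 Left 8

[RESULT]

          ┃Date      │Amount  │Sco┃       
     ┏━━━━━━━━━━━━━━━━━━━━━━━━━━━━━━━━━━┓ 
━━━━━┃ Sokoban                          ┃ 
aTabl┠──────────────────────────────────┨ 
─────┃███████                           ┃ 
l   │┃█ ◎◎  █                           ┃ 
────┼┃█◎█ █ █                           ┃ 
ical│┃█□██  █                           ┃ 
um  │┃█ @□□ █                           ┃ 
ical│┃███████                           ┃ 
    │┗━━━━━━━━━━━━━━━━━━━━━━━━━━━━━━━━━━┛ 
    │2024-02-18│h┃                        
    │2024-09-24│f┃                        
ical│2024-01-06│a┃                        


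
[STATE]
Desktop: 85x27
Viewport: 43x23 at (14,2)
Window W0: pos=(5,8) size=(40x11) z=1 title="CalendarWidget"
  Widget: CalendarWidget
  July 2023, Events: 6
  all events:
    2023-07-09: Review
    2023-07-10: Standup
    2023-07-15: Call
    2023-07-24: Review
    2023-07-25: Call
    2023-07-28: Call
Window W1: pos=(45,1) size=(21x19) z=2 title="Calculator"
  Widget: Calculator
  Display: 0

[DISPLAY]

                               ┃ Calculator
                               ┠───────────
                               ┃           
                               ┃┌───┬───┬──
                               ┃│ 7 │ 8 │ 9
                               ┃├───┼───┼──
━━━━━━━━━━━━━━━━━━━━━━━━━━━━━━┓┃│ 4 │ 5 │ 6
rWidget                       ┃┃├───┼───┼──
──────────────────────────────┨┃│ 1 │ 2 │ 3
      July 2023               ┃┃├───┼───┼──
 Th Fr Sa Su                  ┃┃│ 0 │ . │ =
        1  2                  ┃┃├───┼───┼──
  6  7  8  9*                 ┃┃│ C │ MC│ M
2 13 14 15* 16                ┃┃└───┴───┴──
 20 21 22 23                  ┃┃           
26 27 28* 29 30               ┃┃           
━━━━━━━━━━━━━━━━━━━━━━━━━━━━━━┛┃           
                               ┗━━━━━━━━━━━
                                           
                                           
                                           
                                           
                                           


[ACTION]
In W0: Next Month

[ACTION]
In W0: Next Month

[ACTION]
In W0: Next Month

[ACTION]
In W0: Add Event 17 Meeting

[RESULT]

                               ┃ Calculator
                               ┠───────────
                               ┃           
                               ┃┌───┬───┬──
                               ┃│ 7 │ 8 │ 9
                               ┃├───┼───┼──
━━━━━━━━━━━━━━━━━━━━━━━━━━━━━━┓┃│ 4 │ 5 │ 6
rWidget                       ┃┃├───┼───┼──
──────────────────────────────┨┃│ 1 │ 2 │ 3
     October 2023             ┃┃├───┼───┼──
 Th Fr Sa Su                  ┃┃│ 0 │ . │ =
           1                  ┃┃├───┼───┼──
  5  6  7  8                  ┃┃│ C │ MC│ M
 12 13 14 15                  ┃┃└───┴───┴──
8 19 20 21 22                 ┃┃           
 26 27 28 29                  ┃┃           
━━━━━━━━━━━━━━━━━━━━━━━━━━━━━━┛┃           
                               ┗━━━━━━━━━━━
                                           
                                           
                                           
                                           
                                           


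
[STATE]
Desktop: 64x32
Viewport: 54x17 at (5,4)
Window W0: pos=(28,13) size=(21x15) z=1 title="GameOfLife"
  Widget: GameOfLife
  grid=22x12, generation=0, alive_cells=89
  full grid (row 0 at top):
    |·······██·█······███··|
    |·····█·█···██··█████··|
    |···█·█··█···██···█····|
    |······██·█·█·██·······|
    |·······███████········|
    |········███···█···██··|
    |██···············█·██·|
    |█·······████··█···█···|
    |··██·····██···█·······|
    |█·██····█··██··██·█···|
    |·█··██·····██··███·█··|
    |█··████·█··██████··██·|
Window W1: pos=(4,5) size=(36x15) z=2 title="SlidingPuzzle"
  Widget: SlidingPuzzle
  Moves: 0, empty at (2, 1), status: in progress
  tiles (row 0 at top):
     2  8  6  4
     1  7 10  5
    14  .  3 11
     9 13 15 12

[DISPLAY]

                                                      
━━━━━━━━━━━━━━━━━━━━━━━━━━━━━━━━━━┓                   
 SlidingPuzzle                    ┃                   
──────────────────────────────────┨                   
┌────┬────┬────┬────┐             ┃                   
│  2 │  8 │  6 │  4 │             ┃                   
├────┼────┼────┼────┤             ┃                   
│  1 │  7 │ 10 │  5 │             ┃                   
├────┼────┼────┼────┤             ┃                   
│ 14 │    │  3 │ 11 │             ┃━━━━━━━━┓          
├────┼────┼────┼────┤             ┃        ┃          
│  9 │ 13 │ 15 │ 12 │             ┃────────┨          
└────┴────┴────┴────┘             ┃        ┃          
Moves: 0                          ┃█··█████┃          
                                  ┃██···█··┃          
━━━━━━━━━━━━━━━━━━━━━━━━━━━━━━━━━━┛·██·····┃          
                       ┃······███████······┃          


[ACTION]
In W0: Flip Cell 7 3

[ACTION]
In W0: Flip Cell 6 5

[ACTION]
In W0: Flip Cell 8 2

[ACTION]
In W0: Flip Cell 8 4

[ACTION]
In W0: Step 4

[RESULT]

                                                      
━━━━━━━━━━━━━━━━━━━━━━━━━━━━━━━━━━┓                   
 SlidingPuzzle                    ┃                   
──────────────────────────────────┨                   
┌────┬────┬────┬────┐             ┃                   
│  2 │  8 │  6 │  4 │             ┃                   
├────┼────┼────┼────┤             ┃                   
│  1 │  7 │ 10 │  5 │             ┃                   
├────┼────┼────┼────┤             ┃                   
│ 14 │    │  3 │ 11 │             ┃━━━━━━━━┓          
├────┼────┼────┼────┤             ┃        ┃          
│  9 │ 13 │ 15 │ 12 │             ┃────────┨          
└────┴────┴────┴────┘             ┃        ┃          
Moves: 0                          ┃█·······┃          
                                  ┃········┃          
━━━━━━━━━━━━━━━━━━━━━━━━━━━━━━━━━━┛·······█┃          
                       ┃·········██······█·┃          


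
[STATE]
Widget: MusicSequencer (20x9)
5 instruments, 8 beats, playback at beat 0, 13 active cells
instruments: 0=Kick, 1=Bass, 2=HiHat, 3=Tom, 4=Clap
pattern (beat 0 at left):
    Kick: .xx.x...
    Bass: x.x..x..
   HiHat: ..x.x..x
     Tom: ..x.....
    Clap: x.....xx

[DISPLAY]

      ▼1234567      
  Kick·██·█···      
  Bass█·█··█··      
 HiHat··█·█··█      
   Tom··█·····      
  Clap█·····██      
                    
                    
                    


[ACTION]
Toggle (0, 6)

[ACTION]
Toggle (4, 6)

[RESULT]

      ▼1234567      
  Kick·██·█·█·      
  Bass█·█··█··      
 HiHat··█·█··█      
   Tom··█·····      
  Clap█······█      
                    
                    
                    


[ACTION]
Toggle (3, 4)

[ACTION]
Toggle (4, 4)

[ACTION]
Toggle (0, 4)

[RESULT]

      ▼1234567      
  Kick·██···█·      
  Bass█·█··█··      
 HiHat··█·█··█      
   Tom··█·█···      
  Clap█···█··█      
                    
                    
                    


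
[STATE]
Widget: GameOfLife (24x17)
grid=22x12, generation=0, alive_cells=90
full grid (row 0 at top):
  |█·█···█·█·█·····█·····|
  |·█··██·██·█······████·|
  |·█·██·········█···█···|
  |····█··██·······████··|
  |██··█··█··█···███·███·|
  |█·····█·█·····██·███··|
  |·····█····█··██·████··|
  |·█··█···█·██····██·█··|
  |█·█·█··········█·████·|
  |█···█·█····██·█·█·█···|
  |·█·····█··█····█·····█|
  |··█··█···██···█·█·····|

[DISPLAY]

Gen: 0                  
█·█···█·█·█·····█·····  
·█··██·██·█······████·  
·█·██·········█···█···  
····█··██·······████··  
██··█··█··█···███·███·  
█·····█·█·····██·███··  
·····█····█··██·████··  
·█··█···█·██····██·█··  
█·█·█··········█·████·  
█···█·█····██·█·█·█···  
·█·····█··█····█·····█  
··█··█···██···█·█·····  
                        
                        
                        
                        


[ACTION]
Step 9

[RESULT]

Gen: 9                  
·········█············  
···········█··········  
···········█··········  
·█···██···██·····█····  
█··██··█··█·······█···  
·········█·······██···  
········█·············  
···██······█··········  
··██······█·█·········  
··██·····█···█········  
···██····█···█········  
···██·····███·········  
                        
                        
                        
                        


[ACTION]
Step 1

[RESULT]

Gen: 10                 
······················  
··········█···········  
···········██·········  
····███···██··········  
····███··███······█···  
········██·······██···  
······················  
··███······█··········  
··········███·········  
·········██·██········  
·········█·█·█········  
···██·····███·········  
                        
                        
                        
                        


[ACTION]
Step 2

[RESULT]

Gen: 12                 
······················  
······················  
·····█················  
····█·█·█·············  
····█·█···█······██···  
····███·██·······██···  
····█····███··········  
··███·····███·········  
·········█·█·█········  
········███·███·······  
·········█·█·█········  
··········███·········  
                        
                        
                        
                        


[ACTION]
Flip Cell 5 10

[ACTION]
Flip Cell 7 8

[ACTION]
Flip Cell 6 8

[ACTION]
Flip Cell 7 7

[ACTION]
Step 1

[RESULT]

Gen: 13                 
······················  
······················  
·····█················  
····█·██··············  
···██·█·█·█······██···  
···██·█·█········██···  
······█·····█·········  
···██··█··············  
···█···█······█·······  
········█·····█·······  
········█·····█·······  
··········███·········  
                        
                        
                        
                        
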